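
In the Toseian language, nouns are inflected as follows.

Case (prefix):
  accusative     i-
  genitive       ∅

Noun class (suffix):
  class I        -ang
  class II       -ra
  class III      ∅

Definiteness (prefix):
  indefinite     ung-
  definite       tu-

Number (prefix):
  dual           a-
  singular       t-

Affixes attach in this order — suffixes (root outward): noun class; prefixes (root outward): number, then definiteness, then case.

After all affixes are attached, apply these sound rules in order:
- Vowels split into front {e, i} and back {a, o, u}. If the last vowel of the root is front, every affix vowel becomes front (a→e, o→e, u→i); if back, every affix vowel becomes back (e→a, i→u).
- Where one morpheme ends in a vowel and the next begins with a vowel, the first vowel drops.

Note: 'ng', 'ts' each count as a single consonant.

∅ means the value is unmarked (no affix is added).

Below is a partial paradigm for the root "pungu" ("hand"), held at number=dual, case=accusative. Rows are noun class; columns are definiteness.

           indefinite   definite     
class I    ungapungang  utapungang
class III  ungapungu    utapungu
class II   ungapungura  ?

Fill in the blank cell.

Attach noun class class II -ra → pungura.
Attach number dual a- → apungura.
Attach definiteness definite tu- → tuapungura.
Attach case accusative i- → ituapungura.
Apply vowel harmony: ituapungura → utuapungura.
Apply vowel deletion: utuapungura → utapungura.

utapungura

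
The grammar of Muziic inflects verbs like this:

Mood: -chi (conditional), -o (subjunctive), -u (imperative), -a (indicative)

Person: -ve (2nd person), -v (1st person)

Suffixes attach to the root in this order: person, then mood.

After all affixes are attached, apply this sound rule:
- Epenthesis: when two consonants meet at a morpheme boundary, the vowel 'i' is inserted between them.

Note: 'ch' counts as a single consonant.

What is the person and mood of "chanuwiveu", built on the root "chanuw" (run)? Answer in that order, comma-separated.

2nd person, imperative

Segment: chanuw-ve-u.
person: -ve → 2nd person.
mood: -u → imperative.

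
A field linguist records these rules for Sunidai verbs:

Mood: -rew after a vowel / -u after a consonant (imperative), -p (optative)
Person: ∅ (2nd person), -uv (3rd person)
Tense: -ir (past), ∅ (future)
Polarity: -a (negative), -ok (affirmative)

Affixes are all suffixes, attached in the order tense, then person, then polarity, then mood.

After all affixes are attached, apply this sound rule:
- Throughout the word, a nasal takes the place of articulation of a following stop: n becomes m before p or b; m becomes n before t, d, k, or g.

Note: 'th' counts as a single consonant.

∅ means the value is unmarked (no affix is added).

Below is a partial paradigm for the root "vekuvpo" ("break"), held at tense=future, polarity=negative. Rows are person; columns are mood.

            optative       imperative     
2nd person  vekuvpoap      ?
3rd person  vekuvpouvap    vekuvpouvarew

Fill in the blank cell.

tense = future: zero marking, form stays vekuvpo.
person = 2nd person: zero marking, form stays vekuvpo.
Attach polarity negative -a → vekuvpoa.
Attach mood imperative -rew (after vowel 'a') → vekuvpoarew.
Nasal assimilation: no change.

vekuvpoarew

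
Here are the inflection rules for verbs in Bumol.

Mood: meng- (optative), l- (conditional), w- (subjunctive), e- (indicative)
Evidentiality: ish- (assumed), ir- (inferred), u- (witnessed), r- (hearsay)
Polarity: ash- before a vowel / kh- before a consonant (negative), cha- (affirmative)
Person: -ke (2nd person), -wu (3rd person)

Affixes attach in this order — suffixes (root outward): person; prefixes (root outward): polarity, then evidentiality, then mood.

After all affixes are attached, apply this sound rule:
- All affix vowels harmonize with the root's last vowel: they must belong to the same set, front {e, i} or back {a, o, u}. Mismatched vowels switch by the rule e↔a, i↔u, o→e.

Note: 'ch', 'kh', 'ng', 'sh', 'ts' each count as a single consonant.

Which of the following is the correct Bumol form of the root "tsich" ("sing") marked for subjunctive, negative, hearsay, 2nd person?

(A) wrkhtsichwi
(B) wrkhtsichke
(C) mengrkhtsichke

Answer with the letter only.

Attach polarity negative kh- (before consonant 'ts') → khtsich.
Attach evidentiality hearsay r- → rkhtsich.
Attach mood subjunctive w- → wrkhtsich.
Attach person 2nd person -ke → wrkhtsichke.
Vowel harmony: no change.
So the correct form is wrkhtsichke, option (B).
(A) wrkhtsichwi is wrong: it uses 3rd person instead of 2nd person for person.
(C) mengrkhtsichke is wrong: it uses optative instead of subjunctive for mood.

B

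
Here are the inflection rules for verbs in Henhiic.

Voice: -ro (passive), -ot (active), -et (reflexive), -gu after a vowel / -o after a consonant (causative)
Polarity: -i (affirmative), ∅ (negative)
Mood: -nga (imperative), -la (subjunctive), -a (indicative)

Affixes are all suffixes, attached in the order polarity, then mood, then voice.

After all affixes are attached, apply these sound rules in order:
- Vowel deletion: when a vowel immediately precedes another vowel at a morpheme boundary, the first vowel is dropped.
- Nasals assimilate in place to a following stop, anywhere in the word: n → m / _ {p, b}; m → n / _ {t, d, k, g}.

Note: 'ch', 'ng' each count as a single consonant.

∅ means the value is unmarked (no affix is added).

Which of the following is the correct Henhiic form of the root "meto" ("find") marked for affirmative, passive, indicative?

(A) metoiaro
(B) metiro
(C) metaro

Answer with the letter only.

C

Attach polarity affirmative -i → metoi.
Attach mood indicative -a → metoia.
Attach voice passive -ro → metoiaro.
Apply vowel deletion: metoiaro → metaro.
Nasal assimilation: no change.
So the correct form is metaro, option (C).
(B) metiro is wrong: it has the affixes in the wrong order.
(A) metoiaro is wrong: it fails to apply the sound rule(s).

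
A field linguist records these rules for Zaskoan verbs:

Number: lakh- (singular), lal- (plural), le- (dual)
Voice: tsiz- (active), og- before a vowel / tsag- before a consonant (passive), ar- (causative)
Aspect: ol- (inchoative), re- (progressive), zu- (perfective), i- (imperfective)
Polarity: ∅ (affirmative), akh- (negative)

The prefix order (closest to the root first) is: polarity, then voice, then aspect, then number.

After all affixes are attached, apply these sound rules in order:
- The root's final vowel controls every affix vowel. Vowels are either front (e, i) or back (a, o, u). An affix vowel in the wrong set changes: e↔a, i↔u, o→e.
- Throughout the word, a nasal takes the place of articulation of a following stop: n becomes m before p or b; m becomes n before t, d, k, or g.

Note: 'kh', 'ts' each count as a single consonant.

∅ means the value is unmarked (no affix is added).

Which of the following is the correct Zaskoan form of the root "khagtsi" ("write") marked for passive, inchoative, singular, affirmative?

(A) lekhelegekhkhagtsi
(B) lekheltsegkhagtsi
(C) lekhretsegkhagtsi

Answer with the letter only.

polarity = affirmative: zero marking, form stays khagtsi.
Attach voice passive tsag- (before consonant 'kh') → tsagkhagtsi.
Attach aspect inchoative ol- → oltsagkhagtsi.
Attach number singular lakh- → lakholtsagkhagtsi.
Apply vowel harmony: lakholtsagkhagtsi → lekheltsegkhagtsi.
Nasal assimilation: no change.
So the correct form is lekheltsegkhagtsi, option (B).
(A) lekhelegekhkhagtsi is wrong: it uses negative instead of affirmative for polarity.
(C) lekhretsegkhagtsi is wrong: it uses progressive instead of inchoative for aspect.

B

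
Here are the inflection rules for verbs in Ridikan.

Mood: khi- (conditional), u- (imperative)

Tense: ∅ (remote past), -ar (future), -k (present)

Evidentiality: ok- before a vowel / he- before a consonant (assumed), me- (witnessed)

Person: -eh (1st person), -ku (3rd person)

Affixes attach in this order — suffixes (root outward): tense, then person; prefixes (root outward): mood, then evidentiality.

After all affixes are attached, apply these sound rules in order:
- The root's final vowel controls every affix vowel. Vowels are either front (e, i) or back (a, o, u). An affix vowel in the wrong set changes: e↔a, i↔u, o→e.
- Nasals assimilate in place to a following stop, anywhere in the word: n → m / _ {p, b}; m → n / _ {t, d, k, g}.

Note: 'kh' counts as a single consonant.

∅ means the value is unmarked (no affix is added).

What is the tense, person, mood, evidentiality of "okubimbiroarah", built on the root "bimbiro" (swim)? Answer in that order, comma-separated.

Segment: ok-u-bimbiro-ar-eh.
tense: -ar → future.
person: -eh → 1st person.
mood: u- → imperative.
evidentiality: ok/he- → assumed.

future, 1st person, imperative, assumed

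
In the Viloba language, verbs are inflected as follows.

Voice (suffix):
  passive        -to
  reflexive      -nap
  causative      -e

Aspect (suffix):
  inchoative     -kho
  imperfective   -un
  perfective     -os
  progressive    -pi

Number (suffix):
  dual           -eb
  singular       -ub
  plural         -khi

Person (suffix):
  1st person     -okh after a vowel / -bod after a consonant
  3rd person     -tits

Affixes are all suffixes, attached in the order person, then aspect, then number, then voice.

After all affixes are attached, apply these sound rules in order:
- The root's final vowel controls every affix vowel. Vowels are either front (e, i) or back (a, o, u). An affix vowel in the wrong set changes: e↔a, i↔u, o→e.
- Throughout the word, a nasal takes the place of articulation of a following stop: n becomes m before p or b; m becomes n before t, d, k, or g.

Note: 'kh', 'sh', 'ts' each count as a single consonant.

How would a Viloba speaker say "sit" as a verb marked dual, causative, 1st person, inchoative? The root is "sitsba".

Attach person 1st person -okh (after vowel 'a') → sitsbaokh.
Attach aspect inchoative -kho → sitsbaokhkho.
Attach number dual -eb → sitsbaokhkhoeb.
Attach voice causative -e → sitsbaokhkhoebe.
Apply vowel harmony: sitsbaokhkhoebe → sitsbaokhkhoaba.
Nasal assimilation: no change.

sitsbaokhkhoaba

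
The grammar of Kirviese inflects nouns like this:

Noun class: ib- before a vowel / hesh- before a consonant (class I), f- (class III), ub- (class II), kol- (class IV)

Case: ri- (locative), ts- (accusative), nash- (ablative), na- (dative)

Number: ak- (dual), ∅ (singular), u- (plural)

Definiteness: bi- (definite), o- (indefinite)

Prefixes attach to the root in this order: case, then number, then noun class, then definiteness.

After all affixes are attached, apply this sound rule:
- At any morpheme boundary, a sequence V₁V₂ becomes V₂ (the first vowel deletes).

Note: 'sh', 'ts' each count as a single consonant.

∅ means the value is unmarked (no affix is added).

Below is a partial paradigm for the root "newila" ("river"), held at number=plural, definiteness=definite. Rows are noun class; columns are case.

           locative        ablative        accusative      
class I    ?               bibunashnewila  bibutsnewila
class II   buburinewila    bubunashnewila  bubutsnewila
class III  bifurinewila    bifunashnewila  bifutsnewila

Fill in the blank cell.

biburinewila

Attach case locative ri- → rinewila.
Attach number plural u- → urinewila.
Attach noun class class I ib- (before vowel 'u') → iburinewila.
Attach definiteness definite bi- → biiburinewila.
Apply vowel deletion: biiburinewila → biburinewila.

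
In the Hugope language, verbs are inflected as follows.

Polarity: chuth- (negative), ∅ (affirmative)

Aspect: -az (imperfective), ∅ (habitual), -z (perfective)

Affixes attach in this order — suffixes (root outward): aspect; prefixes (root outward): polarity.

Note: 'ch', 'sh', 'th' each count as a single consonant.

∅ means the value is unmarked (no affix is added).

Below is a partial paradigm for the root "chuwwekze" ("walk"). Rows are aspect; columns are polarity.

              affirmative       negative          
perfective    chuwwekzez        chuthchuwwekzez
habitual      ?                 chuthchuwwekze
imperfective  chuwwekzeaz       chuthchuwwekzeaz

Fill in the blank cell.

polarity = affirmative: zero marking, form stays chuwwekze.
aspect = habitual: zero marking, form stays chuwwekze.

chuwwekze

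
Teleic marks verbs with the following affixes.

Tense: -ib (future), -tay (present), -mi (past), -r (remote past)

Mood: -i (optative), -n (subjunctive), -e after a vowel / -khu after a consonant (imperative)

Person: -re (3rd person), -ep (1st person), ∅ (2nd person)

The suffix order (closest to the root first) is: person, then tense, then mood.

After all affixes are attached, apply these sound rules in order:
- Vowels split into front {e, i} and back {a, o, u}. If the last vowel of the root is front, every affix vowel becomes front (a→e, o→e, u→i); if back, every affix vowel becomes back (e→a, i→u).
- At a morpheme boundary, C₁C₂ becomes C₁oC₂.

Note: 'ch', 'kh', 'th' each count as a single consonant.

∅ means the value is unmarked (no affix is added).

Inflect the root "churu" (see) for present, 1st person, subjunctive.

churuapotayon

Attach person 1st person -ep → churuep.
Attach tense present -tay → churueptay.
Attach mood subjunctive -n → churueptayn.
Apply vowel harmony: churueptayn → churuaptayn.
Apply epenthesis: churuaptayn → churuapotayon.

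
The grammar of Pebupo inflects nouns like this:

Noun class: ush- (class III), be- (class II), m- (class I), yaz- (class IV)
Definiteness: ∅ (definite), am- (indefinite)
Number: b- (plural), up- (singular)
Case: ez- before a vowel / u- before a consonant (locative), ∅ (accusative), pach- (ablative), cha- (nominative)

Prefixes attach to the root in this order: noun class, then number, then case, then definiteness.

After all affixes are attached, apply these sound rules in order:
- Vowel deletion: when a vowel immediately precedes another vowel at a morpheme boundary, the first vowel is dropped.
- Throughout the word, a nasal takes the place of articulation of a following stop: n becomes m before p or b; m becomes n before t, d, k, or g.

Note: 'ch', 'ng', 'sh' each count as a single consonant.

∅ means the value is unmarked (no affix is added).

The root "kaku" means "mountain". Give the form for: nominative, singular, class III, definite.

Attach noun class class III ush- → ushkaku.
Attach number singular up- → upushkaku.
Attach case nominative cha- → chaupushkaku.
definiteness = definite: zero marking, form stays chaupushkaku.
Apply vowel deletion: chaupushkaku → chupushkaku.
Nasal assimilation: no change.

chupushkaku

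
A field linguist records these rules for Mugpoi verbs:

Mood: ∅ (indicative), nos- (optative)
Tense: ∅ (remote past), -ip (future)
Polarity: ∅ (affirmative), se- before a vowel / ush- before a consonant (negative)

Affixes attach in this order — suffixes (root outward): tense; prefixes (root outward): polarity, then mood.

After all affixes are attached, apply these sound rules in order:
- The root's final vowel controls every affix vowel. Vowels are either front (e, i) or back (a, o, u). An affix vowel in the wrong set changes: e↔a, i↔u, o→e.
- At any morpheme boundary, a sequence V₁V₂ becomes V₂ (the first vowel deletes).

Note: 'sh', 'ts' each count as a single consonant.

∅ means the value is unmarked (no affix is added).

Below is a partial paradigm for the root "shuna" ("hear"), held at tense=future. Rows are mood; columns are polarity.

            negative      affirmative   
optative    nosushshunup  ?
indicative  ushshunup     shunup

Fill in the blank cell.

polarity = affirmative: zero marking, form stays shuna.
Attach mood optative nos- → nosshuna.
Attach tense future -ip → nosshunaip.
Apply vowel harmony: nosshunaip → nosshunaup.
Apply vowel deletion: nosshunaup → nosshunup.

nosshunup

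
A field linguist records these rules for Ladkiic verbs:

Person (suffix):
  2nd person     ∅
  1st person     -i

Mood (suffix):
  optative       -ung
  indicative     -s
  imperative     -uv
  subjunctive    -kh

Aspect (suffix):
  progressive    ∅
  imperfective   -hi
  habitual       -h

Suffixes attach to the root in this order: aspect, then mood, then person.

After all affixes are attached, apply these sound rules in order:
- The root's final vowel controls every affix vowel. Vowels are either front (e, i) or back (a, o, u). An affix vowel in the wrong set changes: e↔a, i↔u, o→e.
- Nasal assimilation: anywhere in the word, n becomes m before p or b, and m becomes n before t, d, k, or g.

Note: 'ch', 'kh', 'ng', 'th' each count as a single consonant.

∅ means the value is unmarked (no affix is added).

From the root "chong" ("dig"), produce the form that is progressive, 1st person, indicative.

chongsu

aspect = progressive: zero marking, form stays chong.
Attach mood indicative -s → chongs.
Attach person 1st person -i → chongsi.
Apply vowel harmony: chongsi → chongsu.
Nasal assimilation: no change.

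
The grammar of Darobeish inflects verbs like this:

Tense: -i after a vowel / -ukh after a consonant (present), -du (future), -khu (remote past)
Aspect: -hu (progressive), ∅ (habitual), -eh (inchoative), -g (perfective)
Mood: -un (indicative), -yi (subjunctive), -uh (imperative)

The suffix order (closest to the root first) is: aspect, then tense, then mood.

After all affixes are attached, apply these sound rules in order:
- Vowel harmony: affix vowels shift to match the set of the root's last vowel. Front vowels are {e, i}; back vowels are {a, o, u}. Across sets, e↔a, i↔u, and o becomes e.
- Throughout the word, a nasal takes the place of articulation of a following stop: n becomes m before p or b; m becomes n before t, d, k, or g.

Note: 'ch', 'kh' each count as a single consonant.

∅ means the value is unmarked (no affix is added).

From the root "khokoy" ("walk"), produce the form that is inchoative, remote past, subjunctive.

khokoyahkhuyu

Attach aspect inchoative -eh → khokoyeh.
Attach tense remote past -khu → khokoyehkhu.
Attach mood subjunctive -yi → khokoyehkhuyi.
Apply vowel harmony: khokoyehkhuyi → khokoyahkhuyu.
Nasal assimilation: no change.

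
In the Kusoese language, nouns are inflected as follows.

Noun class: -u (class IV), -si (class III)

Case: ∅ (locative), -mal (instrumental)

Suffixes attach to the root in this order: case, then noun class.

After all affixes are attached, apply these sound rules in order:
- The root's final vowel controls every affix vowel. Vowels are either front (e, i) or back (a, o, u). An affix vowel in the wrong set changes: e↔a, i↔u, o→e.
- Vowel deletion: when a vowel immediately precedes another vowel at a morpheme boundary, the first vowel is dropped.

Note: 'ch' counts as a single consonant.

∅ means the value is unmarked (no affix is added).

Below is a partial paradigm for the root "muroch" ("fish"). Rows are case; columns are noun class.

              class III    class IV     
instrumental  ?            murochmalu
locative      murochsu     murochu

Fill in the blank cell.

Attach case instrumental -mal → murochmal.
Attach noun class class III -si → murochmalsi.
Apply vowel harmony: murochmalsi → murochmalsu.
Vowel deletion: no change.

murochmalsu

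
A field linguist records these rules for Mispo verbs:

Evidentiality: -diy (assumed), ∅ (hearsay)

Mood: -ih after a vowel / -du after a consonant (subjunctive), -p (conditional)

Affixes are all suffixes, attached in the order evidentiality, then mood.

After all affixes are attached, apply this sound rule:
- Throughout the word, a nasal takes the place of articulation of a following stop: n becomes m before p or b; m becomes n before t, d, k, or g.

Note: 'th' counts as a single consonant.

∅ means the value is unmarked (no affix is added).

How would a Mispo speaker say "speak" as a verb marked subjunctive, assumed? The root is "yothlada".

yothladadiydu

Attach evidentiality assumed -diy → yothladadiy.
Attach mood subjunctive -du (after consonant 'y') → yothladadiydu.
Nasal assimilation: no change.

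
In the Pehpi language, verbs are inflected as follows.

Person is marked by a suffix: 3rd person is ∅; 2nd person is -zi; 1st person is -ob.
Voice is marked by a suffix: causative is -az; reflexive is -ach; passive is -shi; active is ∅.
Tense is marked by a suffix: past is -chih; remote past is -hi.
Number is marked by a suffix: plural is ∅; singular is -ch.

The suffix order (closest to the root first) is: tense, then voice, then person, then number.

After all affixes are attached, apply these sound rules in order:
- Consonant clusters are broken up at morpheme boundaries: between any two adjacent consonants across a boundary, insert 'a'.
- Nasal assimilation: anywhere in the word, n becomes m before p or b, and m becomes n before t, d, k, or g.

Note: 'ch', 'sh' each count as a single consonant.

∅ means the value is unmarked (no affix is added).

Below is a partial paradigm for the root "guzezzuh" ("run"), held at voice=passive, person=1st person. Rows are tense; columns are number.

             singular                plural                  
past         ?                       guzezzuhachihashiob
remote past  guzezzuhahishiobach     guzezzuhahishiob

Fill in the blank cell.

Attach tense past -chih → guzezzuhchih.
Attach voice passive -shi → guzezzuhchihshi.
Attach person 1st person -ob → guzezzuhchihshiob.
Attach number singular -ch → guzezzuhchihshiobch.
Apply epenthesis: guzezzuhchihshiobch → guzezzuhachihashiobach.
Nasal assimilation: no change.

guzezzuhachihashiobach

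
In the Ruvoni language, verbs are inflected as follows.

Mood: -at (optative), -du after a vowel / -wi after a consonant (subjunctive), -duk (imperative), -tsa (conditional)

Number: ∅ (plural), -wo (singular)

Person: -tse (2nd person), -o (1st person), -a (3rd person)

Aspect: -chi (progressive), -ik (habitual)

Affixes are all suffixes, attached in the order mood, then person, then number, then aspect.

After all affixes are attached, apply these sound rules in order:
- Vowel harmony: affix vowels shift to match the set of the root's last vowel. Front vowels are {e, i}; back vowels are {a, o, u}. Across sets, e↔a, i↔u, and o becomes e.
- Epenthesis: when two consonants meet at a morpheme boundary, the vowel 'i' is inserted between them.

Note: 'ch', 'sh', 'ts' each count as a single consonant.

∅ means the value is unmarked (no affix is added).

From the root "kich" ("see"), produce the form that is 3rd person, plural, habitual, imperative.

Attach mood imperative -duk → kichduk.
Attach person 3rd person -a → kichduka.
number = plural: zero marking, form stays kichduka.
Attach aspect habitual -ik → kichdukaik.
Apply vowel harmony: kichdukaik → kichdikeik.
Apply epenthesis: kichdikeik → kichidikeik.

kichidikeik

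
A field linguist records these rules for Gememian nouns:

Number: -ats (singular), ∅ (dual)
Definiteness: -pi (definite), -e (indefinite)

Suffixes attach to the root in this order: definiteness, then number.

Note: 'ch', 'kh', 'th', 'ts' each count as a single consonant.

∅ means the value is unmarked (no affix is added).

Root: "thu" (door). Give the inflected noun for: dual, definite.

Attach definiteness definite -pi → thupi.
number = dual: zero marking, form stays thupi.

thupi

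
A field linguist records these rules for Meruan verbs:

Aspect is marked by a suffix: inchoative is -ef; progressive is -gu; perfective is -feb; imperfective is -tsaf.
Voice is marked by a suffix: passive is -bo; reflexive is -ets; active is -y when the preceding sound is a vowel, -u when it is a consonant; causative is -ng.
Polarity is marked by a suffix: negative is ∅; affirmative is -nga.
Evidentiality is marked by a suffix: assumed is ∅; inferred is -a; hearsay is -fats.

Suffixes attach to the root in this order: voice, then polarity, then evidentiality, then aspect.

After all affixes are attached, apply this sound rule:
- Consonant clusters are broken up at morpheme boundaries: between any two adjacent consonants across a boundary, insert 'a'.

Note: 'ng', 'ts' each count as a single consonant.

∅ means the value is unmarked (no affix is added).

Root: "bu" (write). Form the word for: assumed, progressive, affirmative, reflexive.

Attach voice reflexive -ets → buets.
Attach polarity affirmative -nga → buetsnga.
evidentiality = assumed: zero marking, form stays buetsnga.
Attach aspect progressive -gu → buetsngagu.
Apply epenthesis: buetsngagu → buetsangagu.

buetsangagu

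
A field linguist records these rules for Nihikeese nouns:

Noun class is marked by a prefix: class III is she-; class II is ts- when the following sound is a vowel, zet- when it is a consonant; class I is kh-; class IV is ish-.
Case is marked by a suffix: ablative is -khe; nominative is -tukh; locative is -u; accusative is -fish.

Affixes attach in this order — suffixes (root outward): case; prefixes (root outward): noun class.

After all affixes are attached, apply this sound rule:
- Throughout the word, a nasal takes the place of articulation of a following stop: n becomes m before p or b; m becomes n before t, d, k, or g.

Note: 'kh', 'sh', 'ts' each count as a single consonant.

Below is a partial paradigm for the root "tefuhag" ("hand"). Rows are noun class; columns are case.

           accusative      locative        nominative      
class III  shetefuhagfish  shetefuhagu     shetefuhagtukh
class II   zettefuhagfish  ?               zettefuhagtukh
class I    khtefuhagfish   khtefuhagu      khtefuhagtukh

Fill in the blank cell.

zettefuhagu

Attach noun class class II zet- (before consonant 't') → zettefuhag.
Attach case locative -u → zettefuhagu.
Nasal assimilation: no change.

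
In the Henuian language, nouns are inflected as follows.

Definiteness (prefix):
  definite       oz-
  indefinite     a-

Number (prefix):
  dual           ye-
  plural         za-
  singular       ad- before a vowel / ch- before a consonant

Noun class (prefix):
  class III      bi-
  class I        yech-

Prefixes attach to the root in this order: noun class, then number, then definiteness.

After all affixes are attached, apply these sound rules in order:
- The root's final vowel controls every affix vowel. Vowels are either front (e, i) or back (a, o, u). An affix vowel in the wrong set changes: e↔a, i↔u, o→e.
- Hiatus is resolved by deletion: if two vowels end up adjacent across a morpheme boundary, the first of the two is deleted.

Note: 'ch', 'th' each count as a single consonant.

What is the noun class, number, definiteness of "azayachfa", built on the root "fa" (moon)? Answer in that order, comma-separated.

Segment: a-za-yech-fa.
noun class: yech- → class I.
number: za- → plural.
definiteness: a- → indefinite.

class I, plural, indefinite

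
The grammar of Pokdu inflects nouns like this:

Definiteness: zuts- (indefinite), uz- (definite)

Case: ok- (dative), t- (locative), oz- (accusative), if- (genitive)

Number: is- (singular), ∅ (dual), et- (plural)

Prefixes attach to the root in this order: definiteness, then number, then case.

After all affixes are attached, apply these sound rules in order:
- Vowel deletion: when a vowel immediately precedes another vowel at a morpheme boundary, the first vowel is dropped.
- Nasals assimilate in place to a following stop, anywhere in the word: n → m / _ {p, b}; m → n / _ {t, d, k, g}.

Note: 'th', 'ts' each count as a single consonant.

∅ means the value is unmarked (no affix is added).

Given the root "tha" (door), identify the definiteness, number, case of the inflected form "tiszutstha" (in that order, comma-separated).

indefinite, singular, locative

Segment: t-is-zuts-tha.
definiteness: zuts- → indefinite.
number: is- → singular.
case: t- → locative.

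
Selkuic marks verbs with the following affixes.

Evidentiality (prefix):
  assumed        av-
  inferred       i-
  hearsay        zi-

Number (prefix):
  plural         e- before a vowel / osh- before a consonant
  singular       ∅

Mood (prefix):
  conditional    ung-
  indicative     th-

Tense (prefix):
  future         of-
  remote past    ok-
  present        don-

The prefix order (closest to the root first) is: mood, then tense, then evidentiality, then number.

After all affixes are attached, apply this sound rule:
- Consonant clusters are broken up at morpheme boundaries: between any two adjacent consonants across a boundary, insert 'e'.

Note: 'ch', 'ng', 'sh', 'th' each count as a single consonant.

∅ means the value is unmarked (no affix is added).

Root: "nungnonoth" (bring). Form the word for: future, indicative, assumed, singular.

Attach mood indicative th- → thnungnonoth.
Attach tense future of- → ofthnungnonoth.
Attach evidentiality assumed av- → avofthnungnonoth.
number = singular: zero marking, form stays avofthnungnonoth.
Apply epenthesis: avofthnungnonoth → avofethenungnonoth.

avofethenungnonoth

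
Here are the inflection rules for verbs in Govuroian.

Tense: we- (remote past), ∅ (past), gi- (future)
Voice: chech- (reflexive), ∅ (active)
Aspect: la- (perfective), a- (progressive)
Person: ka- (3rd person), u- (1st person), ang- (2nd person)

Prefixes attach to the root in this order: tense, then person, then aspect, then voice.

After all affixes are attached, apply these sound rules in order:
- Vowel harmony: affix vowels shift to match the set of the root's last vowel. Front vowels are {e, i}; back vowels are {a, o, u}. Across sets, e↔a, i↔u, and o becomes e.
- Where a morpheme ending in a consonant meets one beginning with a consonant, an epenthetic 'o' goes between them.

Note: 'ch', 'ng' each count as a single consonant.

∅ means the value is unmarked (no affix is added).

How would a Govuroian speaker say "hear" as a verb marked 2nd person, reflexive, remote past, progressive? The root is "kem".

Attach tense remote past we- → wekem.
Attach person 2nd person ang- → angwekem.
Attach aspect progressive a- → aangwekem.
Attach voice reflexive chech- → chechaangwekem.
Apply vowel harmony: chechaangwekem → checheengwekem.
Apply epenthesis: checheengwekem → checheengowekem.

checheengowekem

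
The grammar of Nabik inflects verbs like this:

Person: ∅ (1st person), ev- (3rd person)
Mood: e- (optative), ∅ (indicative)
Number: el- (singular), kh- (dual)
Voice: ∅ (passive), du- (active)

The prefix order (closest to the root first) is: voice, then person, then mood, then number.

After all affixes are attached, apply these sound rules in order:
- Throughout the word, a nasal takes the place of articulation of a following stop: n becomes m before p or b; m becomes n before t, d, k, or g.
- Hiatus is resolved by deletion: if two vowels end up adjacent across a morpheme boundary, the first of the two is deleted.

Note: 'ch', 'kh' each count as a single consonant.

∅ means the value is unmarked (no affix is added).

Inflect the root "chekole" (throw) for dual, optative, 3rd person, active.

Attach voice active du- → duchekole.
Attach person 3rd person ev- → evduchekole.
Attach mood optative e- → eevduchekole.
Attach number dual kh- → kheevduchekole.
Nasal assimilation: no change.
Apply vowel deletion: kheevduchekole → khevduchekole.

khevduchekole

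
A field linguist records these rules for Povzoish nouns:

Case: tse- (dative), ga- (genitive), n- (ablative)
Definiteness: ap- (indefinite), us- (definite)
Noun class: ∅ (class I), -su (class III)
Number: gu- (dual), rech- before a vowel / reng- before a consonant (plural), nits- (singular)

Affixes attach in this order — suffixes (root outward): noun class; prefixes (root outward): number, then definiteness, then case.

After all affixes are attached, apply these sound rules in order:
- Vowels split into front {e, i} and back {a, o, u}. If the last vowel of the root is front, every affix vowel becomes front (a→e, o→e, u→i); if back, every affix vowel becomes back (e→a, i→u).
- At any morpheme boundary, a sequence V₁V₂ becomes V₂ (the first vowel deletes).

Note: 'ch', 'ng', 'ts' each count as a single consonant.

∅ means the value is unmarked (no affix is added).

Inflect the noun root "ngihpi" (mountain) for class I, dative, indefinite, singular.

tsepnitsngihpi

Attach number singular nits- → nitsngihpi.
noun class = class I: zero marking, form stays nitsngihpi.
Attach definiteness indefinite ap- → apnitsngihpi.
Attach case dative tse- → tseapnitsngihpi.
Apply vowel harmony: tseapnitsngihpi → tseepnitsngihpi.
Apply vowel deletion: tseepnitsngihpi → tsepnitsngihpi.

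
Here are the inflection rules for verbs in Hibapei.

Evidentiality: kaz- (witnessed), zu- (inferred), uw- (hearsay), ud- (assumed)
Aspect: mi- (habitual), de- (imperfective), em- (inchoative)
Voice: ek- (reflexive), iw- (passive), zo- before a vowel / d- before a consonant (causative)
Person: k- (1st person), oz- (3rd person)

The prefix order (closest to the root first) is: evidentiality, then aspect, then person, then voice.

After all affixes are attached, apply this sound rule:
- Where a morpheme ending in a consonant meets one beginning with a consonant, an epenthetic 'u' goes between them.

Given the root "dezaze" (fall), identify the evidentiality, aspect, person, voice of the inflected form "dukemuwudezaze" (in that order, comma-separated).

Segment: d-k-em-uw-dezaze.
evidentiality: uw- → hearsay.
aspect: em- → inchoative.
person: k- → 1st person.
voice: zo/d- → causative.

hearsay, inchoative, 1st person, causative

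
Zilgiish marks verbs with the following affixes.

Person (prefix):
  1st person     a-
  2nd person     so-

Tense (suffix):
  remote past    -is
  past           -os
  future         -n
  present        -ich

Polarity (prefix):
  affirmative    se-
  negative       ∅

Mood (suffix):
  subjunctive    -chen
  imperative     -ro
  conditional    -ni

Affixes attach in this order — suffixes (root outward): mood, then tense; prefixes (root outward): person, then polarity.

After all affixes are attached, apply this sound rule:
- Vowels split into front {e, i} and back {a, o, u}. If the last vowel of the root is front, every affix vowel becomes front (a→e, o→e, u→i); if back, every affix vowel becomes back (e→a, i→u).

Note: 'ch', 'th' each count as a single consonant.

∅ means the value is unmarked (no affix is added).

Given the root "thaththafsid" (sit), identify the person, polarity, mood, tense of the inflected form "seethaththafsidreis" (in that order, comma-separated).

Segment: se-a-thaththafsid-ro-is.
person: a- → 1st person.
polarity: se- → affirmative.
mood: -ro → imperative.
tense: -is → remote past.

1st person, affirmative, imperative, remote past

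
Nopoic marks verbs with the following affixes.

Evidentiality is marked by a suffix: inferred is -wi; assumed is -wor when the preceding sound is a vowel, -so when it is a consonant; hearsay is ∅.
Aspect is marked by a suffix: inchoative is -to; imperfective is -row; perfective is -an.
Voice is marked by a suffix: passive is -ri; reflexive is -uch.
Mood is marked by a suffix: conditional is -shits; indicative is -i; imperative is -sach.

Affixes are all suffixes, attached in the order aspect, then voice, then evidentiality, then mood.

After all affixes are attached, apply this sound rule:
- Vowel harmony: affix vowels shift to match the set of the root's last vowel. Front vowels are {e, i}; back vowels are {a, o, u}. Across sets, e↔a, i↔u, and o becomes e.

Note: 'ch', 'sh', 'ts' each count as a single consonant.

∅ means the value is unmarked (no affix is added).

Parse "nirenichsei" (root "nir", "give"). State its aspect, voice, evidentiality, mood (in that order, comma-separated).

perfective, reflexive, assumed, indicative

Segment: nir-an-uch-so-i.
aspect: -an → perfective.
voice: -uch → reflexive.
evidentiality: -wor/so → assumed.
mood: -i → indicative.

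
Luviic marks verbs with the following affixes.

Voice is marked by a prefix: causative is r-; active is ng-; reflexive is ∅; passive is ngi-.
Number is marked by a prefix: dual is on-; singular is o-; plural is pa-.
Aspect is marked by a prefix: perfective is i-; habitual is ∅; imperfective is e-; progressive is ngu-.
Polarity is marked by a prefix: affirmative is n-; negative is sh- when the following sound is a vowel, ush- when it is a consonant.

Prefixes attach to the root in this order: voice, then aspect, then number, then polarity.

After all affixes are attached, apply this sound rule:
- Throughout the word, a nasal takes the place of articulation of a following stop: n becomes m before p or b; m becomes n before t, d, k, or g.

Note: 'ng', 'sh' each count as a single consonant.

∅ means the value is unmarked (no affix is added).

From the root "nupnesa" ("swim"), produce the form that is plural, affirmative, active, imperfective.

mpaengnupnesa

Attach voice active ng- → ngnupnesa.
Attach aspect imperfective e- → engnupnesa.
Attach number plural pa- → paengnupnesa.
Attach polarity affirmative n- → npaengnupnesa.
Apply nasal assimilation: npaengnupnesa → mpaengnupnesa.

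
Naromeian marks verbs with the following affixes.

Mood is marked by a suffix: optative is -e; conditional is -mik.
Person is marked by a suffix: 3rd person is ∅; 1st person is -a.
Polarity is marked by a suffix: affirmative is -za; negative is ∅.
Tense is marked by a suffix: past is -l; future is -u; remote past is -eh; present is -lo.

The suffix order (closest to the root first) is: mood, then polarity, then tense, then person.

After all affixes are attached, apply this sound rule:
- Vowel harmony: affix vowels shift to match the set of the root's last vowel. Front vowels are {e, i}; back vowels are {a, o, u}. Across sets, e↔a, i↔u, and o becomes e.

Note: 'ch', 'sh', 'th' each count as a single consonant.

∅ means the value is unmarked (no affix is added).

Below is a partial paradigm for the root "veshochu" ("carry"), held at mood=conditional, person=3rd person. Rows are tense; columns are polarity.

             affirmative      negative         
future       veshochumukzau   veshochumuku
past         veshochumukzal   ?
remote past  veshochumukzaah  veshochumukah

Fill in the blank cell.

veshochumukl

Attach mood conditional -mik → veshochumik.
polarity = negative: zero marking, form stays veshochumik.
Attach tense past -l → veshochumikl.
person = 3rd person: zero marking, form stays veshochumikl.
Apply vowel harmony: veshochumikl → veshochumukl.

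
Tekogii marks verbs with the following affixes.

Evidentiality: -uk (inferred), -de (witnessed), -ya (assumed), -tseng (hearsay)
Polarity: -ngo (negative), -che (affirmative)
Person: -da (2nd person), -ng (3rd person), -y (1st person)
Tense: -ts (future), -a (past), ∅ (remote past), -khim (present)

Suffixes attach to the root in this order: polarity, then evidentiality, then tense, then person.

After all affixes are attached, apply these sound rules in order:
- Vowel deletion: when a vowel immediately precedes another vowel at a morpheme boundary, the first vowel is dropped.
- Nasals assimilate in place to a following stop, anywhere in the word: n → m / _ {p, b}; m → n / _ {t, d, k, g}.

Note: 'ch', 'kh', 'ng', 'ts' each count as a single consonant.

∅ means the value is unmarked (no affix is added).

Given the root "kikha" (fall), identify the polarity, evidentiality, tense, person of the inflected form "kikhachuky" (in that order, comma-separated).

affirmative, inferred, remote past, 1st person

Segment: kikha-che-uk-y.
polarity: -che → affirmative.
evidentiality: -uk → inferred.
tense: ∅ → remote past.
person: -y → 1st person.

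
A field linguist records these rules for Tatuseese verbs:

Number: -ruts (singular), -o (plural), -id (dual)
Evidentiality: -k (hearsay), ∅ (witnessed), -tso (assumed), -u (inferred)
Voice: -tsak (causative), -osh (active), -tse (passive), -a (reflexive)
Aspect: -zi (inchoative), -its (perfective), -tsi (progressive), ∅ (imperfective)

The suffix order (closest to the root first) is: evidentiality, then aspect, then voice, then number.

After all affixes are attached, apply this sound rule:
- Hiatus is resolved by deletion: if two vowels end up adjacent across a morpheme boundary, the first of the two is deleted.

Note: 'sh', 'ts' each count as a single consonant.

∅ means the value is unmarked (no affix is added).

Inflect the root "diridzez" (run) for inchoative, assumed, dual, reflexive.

diridzeztsozid

Attach evidentiality assumed -tso → diridzeztso.
Attach aspect inchoative -zi → diridzeztsozi.
Attach voice reflexive -a → diridzeztsozia.
Attach number dual -id → diridzeztsoziaid.
Apply vowel deletion: diridzeztsoziaid → diridzeztsozid.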